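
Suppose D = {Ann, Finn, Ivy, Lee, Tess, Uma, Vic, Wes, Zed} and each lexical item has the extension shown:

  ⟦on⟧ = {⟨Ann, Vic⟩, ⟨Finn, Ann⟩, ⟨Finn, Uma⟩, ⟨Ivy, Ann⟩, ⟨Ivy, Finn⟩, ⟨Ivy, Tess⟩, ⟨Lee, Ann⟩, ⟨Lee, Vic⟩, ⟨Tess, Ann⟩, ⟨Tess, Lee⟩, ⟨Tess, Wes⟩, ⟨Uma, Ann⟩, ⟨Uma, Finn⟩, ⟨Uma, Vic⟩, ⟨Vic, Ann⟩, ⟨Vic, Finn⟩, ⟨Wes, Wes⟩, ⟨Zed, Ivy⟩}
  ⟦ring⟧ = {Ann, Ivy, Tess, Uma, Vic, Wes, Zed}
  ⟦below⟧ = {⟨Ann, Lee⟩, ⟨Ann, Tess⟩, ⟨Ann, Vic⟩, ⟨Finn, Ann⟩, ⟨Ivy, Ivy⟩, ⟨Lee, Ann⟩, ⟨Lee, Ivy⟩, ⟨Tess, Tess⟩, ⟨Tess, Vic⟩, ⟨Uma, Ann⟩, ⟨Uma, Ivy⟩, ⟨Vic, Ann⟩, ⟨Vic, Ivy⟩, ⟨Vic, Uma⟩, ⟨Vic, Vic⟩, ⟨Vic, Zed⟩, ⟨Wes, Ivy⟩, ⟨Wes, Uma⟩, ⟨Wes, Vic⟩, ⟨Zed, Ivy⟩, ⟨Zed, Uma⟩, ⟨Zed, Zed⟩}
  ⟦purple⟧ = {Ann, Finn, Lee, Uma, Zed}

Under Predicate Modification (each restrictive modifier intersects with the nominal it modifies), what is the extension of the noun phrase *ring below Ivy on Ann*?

⟦below Ivy⟧ = {x : ⟨x, Ivy⟩ ∈ ⟦below⟧} = {Ivy, Lee, Uma, Vic, Wes, Zed}
⟦on Ann⟧ = {x : ⟨x, Ann⟩ ∈ ⟦on⟧} = {Finn, Ivy, Lee, Tess, Uma, Vic}
⟦ring⟧ = {Ann, Ivy, Tess, Uma, Vic, Wes, Zed}
… ∩ ⟦below Ivy⟧ = {Ann, Ivy, Tess, Uma, Vic, Wes, Zed} ∩ {Ivy, Lee, Uma, Vic, Wes, Zed} = {Ivy, Uma, Vic, Wes, Zed}
… ∩ ⟦on Ann⟧ = {Ivy, Uma, Vic, Wes, Zed} ∩ {Finn, Ivy, Lee, Tess, Uma, Vic} = {Ivy, Uma, Vic}
So ⟦ring below Ivy on Ann⟧ = {Ivy, Uma, Vic}.

{Ivy, Uma, Vic}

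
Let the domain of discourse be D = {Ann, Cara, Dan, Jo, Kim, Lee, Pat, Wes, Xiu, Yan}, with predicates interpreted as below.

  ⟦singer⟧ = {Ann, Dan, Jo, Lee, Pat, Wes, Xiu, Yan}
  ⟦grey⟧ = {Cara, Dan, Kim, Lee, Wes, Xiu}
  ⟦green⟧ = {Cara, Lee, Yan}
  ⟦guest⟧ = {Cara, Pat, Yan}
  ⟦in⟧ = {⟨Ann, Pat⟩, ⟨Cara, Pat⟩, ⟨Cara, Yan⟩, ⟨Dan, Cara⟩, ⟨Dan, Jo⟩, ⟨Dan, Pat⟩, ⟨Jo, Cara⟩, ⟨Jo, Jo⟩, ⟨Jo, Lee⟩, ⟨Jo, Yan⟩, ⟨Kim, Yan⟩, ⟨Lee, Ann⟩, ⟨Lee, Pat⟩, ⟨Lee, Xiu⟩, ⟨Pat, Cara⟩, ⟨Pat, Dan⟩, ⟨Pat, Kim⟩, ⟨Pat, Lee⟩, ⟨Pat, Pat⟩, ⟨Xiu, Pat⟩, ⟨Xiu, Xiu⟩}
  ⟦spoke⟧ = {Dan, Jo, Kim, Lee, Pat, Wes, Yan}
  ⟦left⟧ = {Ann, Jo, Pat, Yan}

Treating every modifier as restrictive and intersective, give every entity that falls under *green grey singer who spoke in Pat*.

⟦who spoke⟧ = ⟦spoke⟧ = {Dan, Jo, Kim, Lee, Pat, Wes, Yan}
⟦in Pat⟧ = {x : ⟨x, Pat⟩ ∈ ⟦in⟧} = {Ann, Cara, Dan, Lee, Pat, Xiu}
⟦singer⟧ = {Ann, Dan, Jo, Lee, Pat, Wes, Xiu, Yan}
… ∩ ⟦who spoke⟧ = {Ann, Dan, Jo, Lee, Pat, Wes, Xiu, Yan} ∩ {Dan, Jo, Kim, Lee, Pat, Wes, Yan} = {Dan, Jo, Lee, Pat, Wes, Yan}
… ∩ ⟦in Pat⟧ = {Dan, Jo, Lee, Pat, Wes, Yan} ∩ {Ann, Cara, Dan, Lee, Pat, Xiu} = {Dan, Lee, Pat}
… ∩ ⟦green⟧ = {Dan, Lee, Pat} ∩ {Cara, Lee, Yan} = {Lee}
… ∩ ⟦grey⟧ = {Lee} ∩ {Cara, Dan, Kim, Lee, Wes, Xiu} = {Lee}
So ⟦green grey singer who spoke in Pat⟧ = {Lee}.

{Lee}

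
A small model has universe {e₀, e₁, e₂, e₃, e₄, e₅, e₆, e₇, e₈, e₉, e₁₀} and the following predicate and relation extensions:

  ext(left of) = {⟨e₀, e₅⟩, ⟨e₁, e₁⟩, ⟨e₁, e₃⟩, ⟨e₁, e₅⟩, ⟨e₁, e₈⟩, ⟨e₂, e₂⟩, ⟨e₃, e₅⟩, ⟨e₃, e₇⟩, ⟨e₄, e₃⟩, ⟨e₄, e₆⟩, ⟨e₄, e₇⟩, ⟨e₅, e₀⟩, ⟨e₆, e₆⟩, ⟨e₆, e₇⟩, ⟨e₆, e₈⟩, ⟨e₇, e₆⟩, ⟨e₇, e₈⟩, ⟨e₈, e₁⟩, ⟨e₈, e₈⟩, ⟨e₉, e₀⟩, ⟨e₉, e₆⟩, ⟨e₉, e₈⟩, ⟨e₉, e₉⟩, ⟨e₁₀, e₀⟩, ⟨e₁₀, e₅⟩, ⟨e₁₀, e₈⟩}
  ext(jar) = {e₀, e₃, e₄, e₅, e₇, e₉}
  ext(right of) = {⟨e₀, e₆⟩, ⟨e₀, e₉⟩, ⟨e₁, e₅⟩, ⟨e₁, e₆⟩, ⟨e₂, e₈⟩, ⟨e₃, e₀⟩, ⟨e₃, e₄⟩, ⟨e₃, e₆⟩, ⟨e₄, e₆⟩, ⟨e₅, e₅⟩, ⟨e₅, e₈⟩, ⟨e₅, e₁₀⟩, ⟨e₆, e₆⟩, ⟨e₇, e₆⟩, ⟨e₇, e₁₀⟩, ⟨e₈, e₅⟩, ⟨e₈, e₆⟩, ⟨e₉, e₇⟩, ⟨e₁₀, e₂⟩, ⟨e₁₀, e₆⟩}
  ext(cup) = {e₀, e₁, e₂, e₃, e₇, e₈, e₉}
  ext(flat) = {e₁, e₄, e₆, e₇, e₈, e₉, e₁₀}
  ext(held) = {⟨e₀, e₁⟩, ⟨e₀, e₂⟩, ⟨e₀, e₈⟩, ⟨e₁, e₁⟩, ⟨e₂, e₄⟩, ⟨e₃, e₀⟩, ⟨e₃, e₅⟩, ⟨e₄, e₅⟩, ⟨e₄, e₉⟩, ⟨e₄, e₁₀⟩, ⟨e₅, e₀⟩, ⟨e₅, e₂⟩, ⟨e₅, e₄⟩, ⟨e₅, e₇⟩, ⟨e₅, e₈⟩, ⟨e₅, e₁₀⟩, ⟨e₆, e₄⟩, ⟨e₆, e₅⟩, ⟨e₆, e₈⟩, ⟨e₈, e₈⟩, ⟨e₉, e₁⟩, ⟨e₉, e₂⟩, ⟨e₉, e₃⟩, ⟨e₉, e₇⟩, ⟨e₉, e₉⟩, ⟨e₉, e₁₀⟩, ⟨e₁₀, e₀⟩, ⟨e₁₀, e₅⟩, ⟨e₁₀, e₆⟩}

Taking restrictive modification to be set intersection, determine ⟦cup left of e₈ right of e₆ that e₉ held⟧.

{e₁, e₇}

⟦left of e₈⟧ = {x : ⟨x, e₈⟩ ∈ ⟦left of⟧} = {e₁, e₆, e₇, e₈, e₉, e₁₀}
⟦right of e₆⟧ = {x : ⟨x, e₆⟩ ∈ ⟦right of⟧} = {e₀, e₁, e₃, e₄, e₆, e₇, e₈, e₁₀}
⟦that e₉ held⟧ = {x : ⟨e₉, x⟩ ∈ ⟦held⟧} = {e₁, e₂, e₃, e₇, e₉, e₁₀}
⟦cup⟧ = {e₀, e₁, e₂, e₃, e₇, e₈, e₉}
… ∩ ⟦left of e₈⟧ = {e₀, e₁, e₂, e₃, e₇, e₈, e₉} ∩ {e₁, e₆, e₇, e₈, e₉, e₁₀} = {e₁, e₇, e₈, e₉}
… ∩ ⟦right of e₆⟧ = {e₁, e₇, e₈, e₉} ∩ {e₀, e₁, e₃, e₄, e₆, e₇, e₈, e₁₀} = {e₁, e₇, e₈}
… ∩ ⟦that e₉ held⟧ = {e₁, e₇, e₈} ∩ {e₁, e₂, e₃, e₇, e₉, e₁₀} = {e₁, e₇}
So ⟦cup left of e₈ right of e₆ that e₉ held⟧ = {e₁, e₇}.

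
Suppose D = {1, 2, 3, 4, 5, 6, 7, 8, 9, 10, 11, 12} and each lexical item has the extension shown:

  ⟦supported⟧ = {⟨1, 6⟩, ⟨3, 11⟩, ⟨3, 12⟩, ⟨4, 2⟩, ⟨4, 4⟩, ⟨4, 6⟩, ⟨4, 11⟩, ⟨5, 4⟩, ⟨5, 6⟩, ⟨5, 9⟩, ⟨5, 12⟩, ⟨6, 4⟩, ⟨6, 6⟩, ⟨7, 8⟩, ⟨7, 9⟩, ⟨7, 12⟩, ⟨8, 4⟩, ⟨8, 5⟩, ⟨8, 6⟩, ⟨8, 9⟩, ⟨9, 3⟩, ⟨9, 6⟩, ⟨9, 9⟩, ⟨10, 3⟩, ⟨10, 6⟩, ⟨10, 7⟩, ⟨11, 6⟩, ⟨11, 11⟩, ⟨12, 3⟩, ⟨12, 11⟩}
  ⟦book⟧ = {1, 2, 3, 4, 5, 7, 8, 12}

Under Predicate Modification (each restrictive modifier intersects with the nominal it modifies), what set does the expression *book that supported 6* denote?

⟦that supported 6⟧ = {x : ⟨x, 6⟩ ∈ ⟦supported⟧} = {1, 4, 5, 6, 8, 9, 10, 11}
⟦book⟧ = {1, 2, 3, 4, 5, 7, 8, 12}
… ∩ ⟦that supported 6⟧ = {1, 2, 3, 4, 5, 7, 8, 12} ∩ {1, 4, 5, 6, 8, 9, 10, 11} = {1, 4, 5, 8}
So ⟦book that supported 6⟧ = {1, 4, 5, 8}.

{1, 4, 5, 8}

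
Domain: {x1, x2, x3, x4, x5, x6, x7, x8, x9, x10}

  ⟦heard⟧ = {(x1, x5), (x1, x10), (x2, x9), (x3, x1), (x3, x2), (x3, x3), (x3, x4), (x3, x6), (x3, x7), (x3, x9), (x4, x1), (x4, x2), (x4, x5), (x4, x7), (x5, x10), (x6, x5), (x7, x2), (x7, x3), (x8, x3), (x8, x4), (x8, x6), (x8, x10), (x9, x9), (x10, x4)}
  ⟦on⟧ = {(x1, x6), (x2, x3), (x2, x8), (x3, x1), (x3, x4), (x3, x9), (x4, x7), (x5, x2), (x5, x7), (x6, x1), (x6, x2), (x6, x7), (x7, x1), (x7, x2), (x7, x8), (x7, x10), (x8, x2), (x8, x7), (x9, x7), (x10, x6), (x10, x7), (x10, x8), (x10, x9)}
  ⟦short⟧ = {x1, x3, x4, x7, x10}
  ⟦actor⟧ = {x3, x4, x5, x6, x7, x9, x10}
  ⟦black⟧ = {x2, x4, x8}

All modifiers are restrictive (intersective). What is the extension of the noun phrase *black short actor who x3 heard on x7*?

{x4}

⟦who x3 heard⟧ = {x : ⟨x3, x⟩ ∈ ⟦heard⟧} = {x1, x2, x3, x4, x6, x7, x9}
⟦on x7⟧ = {x : ⟨x, x7⟩ ∈ ⟦on⟧} = {x4, x5, x6, x8, x9, x10}
⟦actor⟧ = {x3, x4, x5, x6, x7, x9, x10}
… ∩ ⟦who x3 heard⟧ = {x3, x4, x5, x6, x7, x9, x10} ∩ {x1, x2, x3, x4, x6, x7, x9} = {x3, x4, x6, x7, x9}
… ∩ ⟦on x7⟧ = {x3, x4, x6, x7, x9} ∩ {x4, x5, x6, x8, x9, x10} = {x4, x6, x9}
… ∩ ⟦black⟧ = {x4, x6, x9} ∩ {x2, x4, x8} = {x4}
… ∩ ⟦short⟧ = {x4} ∩ {x1, x3, x4, x7, x10} = {x4}
So ⟦black short actor who x3 heard on x7⟧ = {x4}.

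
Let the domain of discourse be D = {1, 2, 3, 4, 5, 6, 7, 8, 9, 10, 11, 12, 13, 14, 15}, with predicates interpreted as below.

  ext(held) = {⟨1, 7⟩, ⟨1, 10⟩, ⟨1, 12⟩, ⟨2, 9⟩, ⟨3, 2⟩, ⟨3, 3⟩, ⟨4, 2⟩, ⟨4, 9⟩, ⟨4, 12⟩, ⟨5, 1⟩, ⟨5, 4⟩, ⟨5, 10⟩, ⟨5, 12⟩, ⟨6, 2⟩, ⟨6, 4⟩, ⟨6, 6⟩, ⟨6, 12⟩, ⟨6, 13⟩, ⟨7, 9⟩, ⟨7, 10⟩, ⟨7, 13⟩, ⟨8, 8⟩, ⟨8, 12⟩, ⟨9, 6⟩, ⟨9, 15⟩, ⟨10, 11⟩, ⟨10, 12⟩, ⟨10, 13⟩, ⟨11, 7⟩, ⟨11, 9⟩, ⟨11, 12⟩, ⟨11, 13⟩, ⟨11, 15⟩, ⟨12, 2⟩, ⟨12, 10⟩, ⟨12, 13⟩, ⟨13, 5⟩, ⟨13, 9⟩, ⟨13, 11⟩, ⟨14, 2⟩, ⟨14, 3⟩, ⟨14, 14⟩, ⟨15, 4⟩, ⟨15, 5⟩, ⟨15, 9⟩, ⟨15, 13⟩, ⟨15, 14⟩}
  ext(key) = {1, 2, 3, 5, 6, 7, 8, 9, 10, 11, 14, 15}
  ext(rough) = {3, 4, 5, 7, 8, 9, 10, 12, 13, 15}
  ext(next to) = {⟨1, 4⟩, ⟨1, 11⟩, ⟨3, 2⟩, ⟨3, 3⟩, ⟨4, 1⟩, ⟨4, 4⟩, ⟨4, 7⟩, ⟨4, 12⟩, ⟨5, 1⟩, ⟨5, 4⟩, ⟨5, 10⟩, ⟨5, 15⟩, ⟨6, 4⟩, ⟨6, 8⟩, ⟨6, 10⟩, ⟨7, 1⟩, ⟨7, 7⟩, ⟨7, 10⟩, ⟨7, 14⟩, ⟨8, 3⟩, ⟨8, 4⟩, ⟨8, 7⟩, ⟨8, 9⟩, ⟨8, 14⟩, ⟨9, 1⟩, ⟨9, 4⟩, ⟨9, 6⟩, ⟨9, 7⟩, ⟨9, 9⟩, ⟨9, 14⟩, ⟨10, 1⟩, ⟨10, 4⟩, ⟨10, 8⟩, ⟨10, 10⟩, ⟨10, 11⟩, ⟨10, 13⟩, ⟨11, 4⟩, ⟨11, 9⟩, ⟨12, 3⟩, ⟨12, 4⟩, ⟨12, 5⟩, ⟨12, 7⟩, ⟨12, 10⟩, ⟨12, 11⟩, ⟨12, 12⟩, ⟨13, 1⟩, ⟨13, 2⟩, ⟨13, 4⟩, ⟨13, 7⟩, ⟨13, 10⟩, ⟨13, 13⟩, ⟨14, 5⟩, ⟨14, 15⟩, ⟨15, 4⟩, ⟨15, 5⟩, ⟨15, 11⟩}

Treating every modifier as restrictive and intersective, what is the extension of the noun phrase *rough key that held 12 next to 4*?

{5, 8, 10}

⟦that held 12⟧ = {x : ⟨x, 12⟩ ∈ ⟦held⟧} = {1, 4, 5, 6, 8, 10, 11}
⟦next to 4⟧ = {x : ⟨x, 4⟩ ∈ ⟦next to⟧} = {1, 4, 5, 6, 8, 9, 10, 11, 12, 13, 15}
⟦key⟧ = {1, 2, 3, 5, 6, 7, 8, 9, 10, 11, 14, 15}
… ∩ ⟦that held 12⟧ = {1, 2, 3, 5, 6, 7, 8, 9, 10, 11, 14, 15} ∩ {1, 4, 5, 6, 8, 10, 11} = {1, 5, 6, 8, 10, 11}
… ∩ ⟦next to 4⟧ = {1, 5, 6, 8, 10, 11} ∩ {1, 4, 5, 6, 8, 9, 10, 11, 12, 13, 15} = {1, 5, 6, 8, 10, 11}
… ∩ ⟦rough⟧ = {1, 5, 6, 8, 10, 11} ∩ {3, 4, 5, 7, 8, 9, 10, 12, 13, 15} = {5, 8, 10}
So ⟦rough key that held 12 next to 4⟧ = {5, 8, 10}.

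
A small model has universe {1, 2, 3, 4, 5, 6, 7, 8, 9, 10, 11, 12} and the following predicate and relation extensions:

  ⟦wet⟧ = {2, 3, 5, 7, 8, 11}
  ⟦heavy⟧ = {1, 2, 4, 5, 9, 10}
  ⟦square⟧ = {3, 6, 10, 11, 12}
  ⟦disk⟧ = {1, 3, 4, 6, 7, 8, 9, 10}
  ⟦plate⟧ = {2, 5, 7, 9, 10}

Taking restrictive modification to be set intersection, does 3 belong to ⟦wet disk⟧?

yes

⟦disk⟧ = {1, 3, 4, 6, 7, 8, 9, 10}
… ∩ ⟦wet⟧ = {1, 3, 4, 6, 7, 8, 9, 10} ∩ {2, 3, 5, 7, 8, 11} = {3, 7, 8}
⟦wet disk⟧ = {3, 7, 8}; 3 ∈ this set.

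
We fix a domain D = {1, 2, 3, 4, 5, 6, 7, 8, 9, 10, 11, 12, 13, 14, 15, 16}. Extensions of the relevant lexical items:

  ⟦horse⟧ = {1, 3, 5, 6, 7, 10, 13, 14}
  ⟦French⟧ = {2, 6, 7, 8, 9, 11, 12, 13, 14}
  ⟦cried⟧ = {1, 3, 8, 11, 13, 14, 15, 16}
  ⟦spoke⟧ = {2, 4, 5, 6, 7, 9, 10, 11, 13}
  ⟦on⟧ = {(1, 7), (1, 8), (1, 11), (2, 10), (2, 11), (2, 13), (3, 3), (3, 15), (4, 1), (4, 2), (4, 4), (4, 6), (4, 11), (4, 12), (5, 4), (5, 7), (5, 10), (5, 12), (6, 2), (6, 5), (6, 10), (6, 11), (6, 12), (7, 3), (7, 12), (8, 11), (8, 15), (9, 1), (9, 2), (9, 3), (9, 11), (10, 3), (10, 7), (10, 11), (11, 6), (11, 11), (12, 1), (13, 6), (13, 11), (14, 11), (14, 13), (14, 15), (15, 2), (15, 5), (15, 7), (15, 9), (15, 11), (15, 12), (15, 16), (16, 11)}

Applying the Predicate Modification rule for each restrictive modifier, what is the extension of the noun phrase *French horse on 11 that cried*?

{13, 14}

⟦on 11⟧ = {x : ⟨x, 11⟩ ∈ ⟦on⟧} = {1, 2, 4, 6, 8, 9, 10, 11, 13, 14, 15, 16}
⟦that cried⟧ = ⟦cried⟧ = {1, 3, 8, 11, 13, 14, 15, 16}
⟦horse⟧ = {1, 3, 5, 6, 7, 10, 13, 14}
… ∩ ⟦on 11⟧ = {1, 3, 5, 6, 7, 10, 13, 14} ∩ {1, 2, 4, 6, 8, 9, 10, 11, 13, 14, 15, 16} = {1, 6, 10, 13, 14}
… ∩ ⟦that cried⟧ = {1, 6, 10, 13, 14} ∩ {1, 3, 8, 11, 13, 14, 15, 16} = {1, 13, 14}
… ∩ ⟦French⟧ = {1, 13, 14} ∩ {2, 6, 7, 8, 9, 11, 12, 13, 14} = {13, 14}
So ⟦French horse on 11 that cried⟧ = {13, 14}.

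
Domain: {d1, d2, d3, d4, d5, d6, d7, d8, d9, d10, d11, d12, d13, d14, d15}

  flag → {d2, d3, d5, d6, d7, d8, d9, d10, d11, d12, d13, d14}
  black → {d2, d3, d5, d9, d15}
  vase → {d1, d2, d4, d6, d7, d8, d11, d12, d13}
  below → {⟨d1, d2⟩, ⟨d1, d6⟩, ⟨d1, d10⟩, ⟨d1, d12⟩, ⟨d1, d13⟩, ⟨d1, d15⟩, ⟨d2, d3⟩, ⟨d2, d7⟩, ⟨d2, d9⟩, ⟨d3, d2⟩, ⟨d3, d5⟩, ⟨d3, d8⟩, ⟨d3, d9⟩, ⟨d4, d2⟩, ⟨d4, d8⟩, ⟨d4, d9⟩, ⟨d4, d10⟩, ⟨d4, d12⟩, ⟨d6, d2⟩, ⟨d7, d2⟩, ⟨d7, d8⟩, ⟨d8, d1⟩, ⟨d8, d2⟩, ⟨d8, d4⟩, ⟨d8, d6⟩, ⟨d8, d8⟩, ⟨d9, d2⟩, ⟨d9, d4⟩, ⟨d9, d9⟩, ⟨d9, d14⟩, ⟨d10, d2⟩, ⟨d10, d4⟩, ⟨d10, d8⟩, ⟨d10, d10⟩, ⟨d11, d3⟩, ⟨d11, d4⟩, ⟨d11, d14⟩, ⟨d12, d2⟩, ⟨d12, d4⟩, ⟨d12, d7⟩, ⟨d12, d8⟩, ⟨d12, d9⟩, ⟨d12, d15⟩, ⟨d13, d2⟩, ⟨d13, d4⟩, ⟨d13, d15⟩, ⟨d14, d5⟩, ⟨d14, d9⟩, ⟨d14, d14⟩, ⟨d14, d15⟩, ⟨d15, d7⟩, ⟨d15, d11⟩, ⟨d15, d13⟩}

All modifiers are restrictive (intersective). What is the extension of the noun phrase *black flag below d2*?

{d3, d9}

⟦below d2⟧ = {x : ⟨x, d2⟩ ∈ ⟦below⟧} = {d1, d3, d4, d6, d7, d8, d9, d10, d12, d13}
⟦flag⟧ = {d2, d3, d5, d6, d7, d8, d9, d10, d11, d12, d13, d14}
… ∩ ⟦below d2⟧ = {d2, d3, d5, d6, d7, d8, d9, d10, d11, d12, d13, d14} ∩ {d1, d3, d4, d6, d7, d8, d9, d10, d12, d13} = {d3, d6, d7, d8, d9, d10, d12, d13}
… ∩ ⟦black⟧ = {d3, d6, d7, d8, d9, d10, d12, d13} ∩ {d2, d3, d5, d9, d15} = {d3, d9}
So ⟦black flag below d2⟧ = {d3, d9}.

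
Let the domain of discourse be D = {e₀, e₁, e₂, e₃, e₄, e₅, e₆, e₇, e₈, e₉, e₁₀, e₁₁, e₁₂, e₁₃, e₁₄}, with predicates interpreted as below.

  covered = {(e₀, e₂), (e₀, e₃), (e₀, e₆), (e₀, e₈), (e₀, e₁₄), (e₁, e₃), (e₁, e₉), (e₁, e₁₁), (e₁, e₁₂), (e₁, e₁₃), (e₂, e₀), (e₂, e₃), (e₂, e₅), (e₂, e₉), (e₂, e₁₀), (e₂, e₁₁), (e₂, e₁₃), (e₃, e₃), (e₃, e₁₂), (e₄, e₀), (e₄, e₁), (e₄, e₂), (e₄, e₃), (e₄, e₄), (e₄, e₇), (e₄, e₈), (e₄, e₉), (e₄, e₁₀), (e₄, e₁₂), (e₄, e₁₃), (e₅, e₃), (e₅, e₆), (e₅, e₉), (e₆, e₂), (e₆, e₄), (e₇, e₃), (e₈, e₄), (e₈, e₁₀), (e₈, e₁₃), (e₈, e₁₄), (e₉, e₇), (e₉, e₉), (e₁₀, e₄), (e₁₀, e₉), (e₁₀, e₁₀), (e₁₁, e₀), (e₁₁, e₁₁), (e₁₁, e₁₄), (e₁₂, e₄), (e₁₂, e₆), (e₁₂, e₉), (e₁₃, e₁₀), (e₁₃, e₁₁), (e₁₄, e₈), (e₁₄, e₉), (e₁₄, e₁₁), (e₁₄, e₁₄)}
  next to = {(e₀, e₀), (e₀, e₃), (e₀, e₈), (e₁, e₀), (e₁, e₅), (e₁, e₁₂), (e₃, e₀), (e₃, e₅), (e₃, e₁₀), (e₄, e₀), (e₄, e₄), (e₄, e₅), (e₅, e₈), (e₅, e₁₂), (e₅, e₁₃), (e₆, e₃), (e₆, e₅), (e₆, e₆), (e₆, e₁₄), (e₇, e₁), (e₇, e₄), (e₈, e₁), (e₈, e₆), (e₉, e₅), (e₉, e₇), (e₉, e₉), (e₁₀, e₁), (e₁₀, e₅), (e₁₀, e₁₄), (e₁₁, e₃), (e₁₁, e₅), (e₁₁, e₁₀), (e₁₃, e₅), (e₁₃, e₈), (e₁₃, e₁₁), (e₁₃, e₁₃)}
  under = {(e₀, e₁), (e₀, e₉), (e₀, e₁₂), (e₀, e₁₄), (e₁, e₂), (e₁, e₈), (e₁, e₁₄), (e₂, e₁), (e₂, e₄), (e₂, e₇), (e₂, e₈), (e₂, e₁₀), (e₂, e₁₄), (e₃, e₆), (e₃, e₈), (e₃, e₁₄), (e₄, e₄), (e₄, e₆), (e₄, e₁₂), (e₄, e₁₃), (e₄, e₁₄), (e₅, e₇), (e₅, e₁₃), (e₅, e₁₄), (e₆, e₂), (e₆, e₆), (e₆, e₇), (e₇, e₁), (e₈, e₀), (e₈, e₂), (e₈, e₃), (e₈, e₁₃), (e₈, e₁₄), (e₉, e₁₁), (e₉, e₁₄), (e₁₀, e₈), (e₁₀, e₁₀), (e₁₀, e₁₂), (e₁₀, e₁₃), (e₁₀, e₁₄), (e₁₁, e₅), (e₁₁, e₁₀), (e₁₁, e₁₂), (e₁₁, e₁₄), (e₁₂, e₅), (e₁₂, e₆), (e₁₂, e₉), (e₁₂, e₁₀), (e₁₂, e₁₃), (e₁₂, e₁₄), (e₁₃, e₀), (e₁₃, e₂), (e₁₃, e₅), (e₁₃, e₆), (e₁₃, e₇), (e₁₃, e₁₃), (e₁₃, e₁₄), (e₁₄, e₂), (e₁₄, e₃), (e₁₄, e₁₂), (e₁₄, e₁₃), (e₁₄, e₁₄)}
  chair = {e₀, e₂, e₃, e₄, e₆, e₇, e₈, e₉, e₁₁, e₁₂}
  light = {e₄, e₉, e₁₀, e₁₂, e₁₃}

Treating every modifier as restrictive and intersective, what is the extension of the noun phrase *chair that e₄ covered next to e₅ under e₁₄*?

{e₃, e₄, e₉}

⟦that e₄ covered⟧ = {x : ⟨e₄, x⟩ ∈ ⟦covered⟧} = {e₀, e₁, e₂, e₃, e₄, e₇, e₈, e₉, e₁₀, e₁₂, e₁₃}
⟦next to e₅⟧ = {x : ⟨x, e₅⟩ ∈ ⟦next to⟧} = {e₁, e₃, e₄, e₆, e₉, e₁₀, e₁₁, e₁₃}
⟦under e₁₄⟧ = {x : ⟨x, e₁₄⟩ ∈ ⟦under⟧} = {e₀, e₁, e₂, e₃, e₄, e₅, e₈, e₉, e₁₀, e₁₁, e₁₂, e₁₃, e₁₄}
⟦chair⟧ = {e₀, e₂, e₃, e₄, e₆, e₇, e₈, e₉, e₁₁, e₁₂}
… ∩ ⟦that e₄ covered⟧ = {e₀, e₂, e₃, e₄, e₆, e₇, e₈, e₉, e₁₁, e₁₂} ∩ {e₀, e₁, e₂, e₃, e₄, e₇, e₈, e₉, e₁₀, e₁₂, e₁₃} = {e₀, e₂, e₃, e₄, e₇, e₈, e₉, e₁₂}
… ∩ ⟦next to e₅⟧ = {e₀, e₂, e₃, e₄, e₇, e₈, e₉, e₁₂} ∩ {e₁, e₃, e₄, e₆, e₉, e₁₀, e₁₁, e₁₃} = {e₃, e₄, e₉}
… ∩ ⟦under e₁₄⟧ = {e₃, e₄, e₉} ∩ {e₀, e₁, e₂, e₃, e₄, e₅, e₈, e₉, e₁₀, e₁₁, e₁₂, e₁₃, e₁₄} = {e₃, e₄, e₉}
So ⟦chair that e₄ covered next to e₅ under e₁₄⟧ = {e₃, e₄, e₉}.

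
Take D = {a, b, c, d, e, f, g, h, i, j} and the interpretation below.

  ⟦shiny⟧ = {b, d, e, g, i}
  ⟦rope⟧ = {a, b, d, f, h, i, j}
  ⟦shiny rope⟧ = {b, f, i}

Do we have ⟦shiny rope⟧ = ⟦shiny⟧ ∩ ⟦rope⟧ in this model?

⟦shiny⟧ ∩ ⟦rope⟧ = {b, d, e, g, i} ∩ {a, b, d, f, h, i, j} = {b, d, i}
Observed ⟦shiny rope⟧ = {b, f, i}.
These differ, so the modifier is not intersective in this model.

no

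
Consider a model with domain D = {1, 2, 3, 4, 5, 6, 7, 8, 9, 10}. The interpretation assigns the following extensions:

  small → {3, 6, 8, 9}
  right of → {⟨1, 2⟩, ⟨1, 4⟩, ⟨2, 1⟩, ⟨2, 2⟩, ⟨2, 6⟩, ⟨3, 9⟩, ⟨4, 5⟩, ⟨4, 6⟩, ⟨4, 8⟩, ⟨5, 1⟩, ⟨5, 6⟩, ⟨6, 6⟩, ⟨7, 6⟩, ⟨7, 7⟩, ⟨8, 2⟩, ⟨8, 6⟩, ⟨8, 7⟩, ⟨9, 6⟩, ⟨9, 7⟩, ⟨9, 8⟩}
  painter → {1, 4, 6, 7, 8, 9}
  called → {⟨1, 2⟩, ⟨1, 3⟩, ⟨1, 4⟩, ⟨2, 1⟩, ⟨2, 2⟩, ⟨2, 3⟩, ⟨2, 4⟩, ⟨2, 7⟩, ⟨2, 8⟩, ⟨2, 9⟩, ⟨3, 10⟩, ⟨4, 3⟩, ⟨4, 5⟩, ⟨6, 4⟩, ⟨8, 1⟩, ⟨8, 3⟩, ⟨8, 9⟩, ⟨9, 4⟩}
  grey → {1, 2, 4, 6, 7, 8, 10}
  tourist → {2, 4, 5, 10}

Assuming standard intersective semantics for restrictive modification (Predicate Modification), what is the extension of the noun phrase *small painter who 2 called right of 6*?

⟦who 2 called⟧ = {x : ⟨2, x⟩ ∈ ⟦called⟧} = {1, 2, 3, 4, 7, 8, 9}
⟦right of 6⟧ = {x : ⟨x, 6⟩ ∈ ⟦right of⟧} = {2, 4, 5, 6, 7, 8, 9}
⟦painter⟧ = {1, 4, 6, 7, 8, 9}
… ∩ ⟦who 2 called⟧ = {1, 4, 6, 7, 8, 9} ∩ {1, 2, 3, 4, 7, 8, 9} = {1, 4, 7, 8, 9}
… ∩ ⟦right of 6⟧ = {1, 4, 7, 8, 9} ∩ {2, 4, 5, 6, 7, 8, 9} = {4, 7, 8, 9}
… ∩ ⟦small⟧ = {4, 7, 8, 9} ∩ {3, 6, 8, 9} = {8, 9}
So ⟦small painter who 2 called right of 6⟧ = {8, 9}.

{8, 9}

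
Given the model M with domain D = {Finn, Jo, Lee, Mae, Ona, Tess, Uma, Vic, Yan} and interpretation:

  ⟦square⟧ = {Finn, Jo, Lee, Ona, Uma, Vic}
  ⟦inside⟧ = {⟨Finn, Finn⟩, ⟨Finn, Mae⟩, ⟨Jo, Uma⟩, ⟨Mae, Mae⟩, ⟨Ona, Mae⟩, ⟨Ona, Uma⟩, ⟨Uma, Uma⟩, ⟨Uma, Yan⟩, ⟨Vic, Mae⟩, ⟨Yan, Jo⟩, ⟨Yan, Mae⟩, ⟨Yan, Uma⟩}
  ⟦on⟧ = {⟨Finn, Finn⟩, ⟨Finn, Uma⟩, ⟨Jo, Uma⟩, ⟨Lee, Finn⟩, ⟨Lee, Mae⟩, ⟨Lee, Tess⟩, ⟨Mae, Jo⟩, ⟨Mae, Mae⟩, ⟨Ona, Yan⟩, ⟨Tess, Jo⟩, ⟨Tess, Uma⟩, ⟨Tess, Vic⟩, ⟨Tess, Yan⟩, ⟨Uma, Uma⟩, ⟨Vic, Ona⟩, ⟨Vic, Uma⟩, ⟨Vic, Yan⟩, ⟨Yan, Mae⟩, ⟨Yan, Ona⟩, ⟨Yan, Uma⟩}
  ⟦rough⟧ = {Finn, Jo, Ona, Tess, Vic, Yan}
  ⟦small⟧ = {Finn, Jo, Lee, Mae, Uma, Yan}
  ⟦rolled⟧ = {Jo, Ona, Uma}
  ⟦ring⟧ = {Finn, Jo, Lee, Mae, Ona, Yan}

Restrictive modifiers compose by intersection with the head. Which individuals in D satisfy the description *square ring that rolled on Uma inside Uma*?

{Jo}

⟦that rolled⟧ = ⟦rolled⟧ = {Jo, Ona, Uma}
⟦on Uma⟧ = {x : ⟨x, Uma⟩ ∈ ⟦on⟧} = {Finn, Jo, Tess, Uma, Vic, Yan}
⟦inside Uma⟧ = {x : ⟨x, Uma⟩ ∈ ⟦inside⟧} = {Jo, Ona, Uma, Yan}
⟦ring⟧ = {Finn, Jo, Lee, Mae, Ona, Yan}
… ∩ ⟦that rolled⟧ = {Finn, Jo, Lee, Mae, Ona, Yan} ∩ {Jo, Ona, Uma} = {Jo, Ona}
… ∩ ⟦on Uma⟧ = {Jo, Ona} ∩ {Finn, Jo, Tess, Uma, Vic, Yan} = {Jo}
… ∩ ⟦inside Uma⟧ = {Jo} ∩ {Jo, Ona, Uma, Yan} = {Jo}
… ∩ ⟦square⟧ = {Jo} ∩ {Finn, Jo, Lee, Ona, Uma, Vic} = {Jo}
So ⟦square ring that rolled on Uma inside Uma⟧ = {Jo}.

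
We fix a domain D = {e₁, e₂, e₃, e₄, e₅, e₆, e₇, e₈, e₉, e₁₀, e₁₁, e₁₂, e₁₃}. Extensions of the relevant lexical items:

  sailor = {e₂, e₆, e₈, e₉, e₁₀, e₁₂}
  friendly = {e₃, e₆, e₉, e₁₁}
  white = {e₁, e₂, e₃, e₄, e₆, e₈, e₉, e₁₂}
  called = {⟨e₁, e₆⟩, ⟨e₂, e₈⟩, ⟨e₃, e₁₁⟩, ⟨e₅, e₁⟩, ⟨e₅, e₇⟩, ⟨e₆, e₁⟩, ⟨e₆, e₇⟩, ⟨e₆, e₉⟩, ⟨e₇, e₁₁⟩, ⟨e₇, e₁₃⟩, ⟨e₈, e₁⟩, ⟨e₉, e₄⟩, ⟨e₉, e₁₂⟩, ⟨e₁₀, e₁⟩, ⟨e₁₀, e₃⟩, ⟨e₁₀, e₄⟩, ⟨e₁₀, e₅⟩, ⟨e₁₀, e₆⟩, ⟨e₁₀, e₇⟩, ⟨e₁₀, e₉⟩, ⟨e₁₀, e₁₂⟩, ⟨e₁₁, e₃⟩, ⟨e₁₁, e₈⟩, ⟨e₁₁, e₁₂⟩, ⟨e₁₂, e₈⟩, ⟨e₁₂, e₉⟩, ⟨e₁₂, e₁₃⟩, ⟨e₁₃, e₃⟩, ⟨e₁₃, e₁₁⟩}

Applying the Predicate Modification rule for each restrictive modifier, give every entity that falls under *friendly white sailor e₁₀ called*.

⟦e₁₀ called⟧ = {x : ⟨e₁₀, x⟩ ∈ ⟦called⟧} = {e₁, e₃, e₄, e₅, e₆, e₇, e₉, e₁₂}
⟦sailor⟧ = {e₂, e₆, e₈, e₉, e₁₀, e₁₂}
… ∩ ⟦e₁₀ called⟧ = {e₂, e₆, e₈, e₉, e₁₀, e₁₂} ∩ {e₁, e₃, e₄, e₅, e₆, e₇, e₉, e₁₂} = {e₆, e₉, e₁₂}
… ∩ ⟦friendly⟧ = {e₆, e₉, e₁₂} ∩ {e₃, e₆, e₉, e₁₁} = {e₆, e₉}
… ∩ ⟦white⟧ = {e₆, e₉} ∩ {e₁, e₂, e₃, e₄, e₆, e₈, e₉, e₁₂} = {e₆, e₉}
So ⟦friendly white sailor e₁₀ called⟧ = {e₆, e₉}.

{e₆, e₉}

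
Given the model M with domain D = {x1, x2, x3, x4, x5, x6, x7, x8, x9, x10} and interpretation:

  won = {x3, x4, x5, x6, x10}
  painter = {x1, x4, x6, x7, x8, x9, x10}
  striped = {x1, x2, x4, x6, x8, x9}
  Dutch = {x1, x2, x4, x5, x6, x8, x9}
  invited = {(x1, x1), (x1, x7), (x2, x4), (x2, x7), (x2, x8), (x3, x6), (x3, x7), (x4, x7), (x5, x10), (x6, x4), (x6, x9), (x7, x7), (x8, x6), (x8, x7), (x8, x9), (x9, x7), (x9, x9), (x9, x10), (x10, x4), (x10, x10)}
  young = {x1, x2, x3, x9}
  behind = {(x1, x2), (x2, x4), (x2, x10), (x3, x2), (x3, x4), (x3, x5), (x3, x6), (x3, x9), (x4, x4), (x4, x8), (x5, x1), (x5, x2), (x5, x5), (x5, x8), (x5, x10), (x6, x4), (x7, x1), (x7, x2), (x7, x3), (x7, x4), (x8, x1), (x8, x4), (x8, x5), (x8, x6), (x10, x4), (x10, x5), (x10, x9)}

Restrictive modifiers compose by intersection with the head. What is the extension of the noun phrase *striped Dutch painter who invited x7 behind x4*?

{x4, x8}

⟦who invited x7⟧ = {x : ⟨x, x7⟩ ∈ ⟦invited⟧} = {x1, x2, x3, x4, x7, x8, x9}
⟦behind x4⟧ = {x : ⟨x, x4⟩ ∈ ⟦behind⟧} = {x2, x3, x4, x6, x7, x8, x10}
⟦painter⟧ = {x1, x4, x6, x7, x8, x9, x10}
… ∩ ⟦who invited x7⟧ = {x1, x4, x6, x7, x8, x9, x10} ∩ {x1, x2, x3, x4, x7, x8, x9} = {x1, x4, x7, x8, x9}
… ∩ ⟦behind x4⟧ = {x1, x4, x7, x8, x9} ∩ {x2, x3, x4, x6, x7, x8, x10} = {x4, x7, x8}
… ∩ ⟦striped⟧ = {x4, x7, x8} ∩ {x1, x2, x4, x6, x8, x9} = {x4, x8}
… ∩ ⟦Dutch⟧ = {x4, x8} ∩ {x1, x2, x4, x5, x6, x8, x9} = {x4, x8}
So ⟦striped Dutch painter who invited x7 behind x4⟧ = {x4, x8}.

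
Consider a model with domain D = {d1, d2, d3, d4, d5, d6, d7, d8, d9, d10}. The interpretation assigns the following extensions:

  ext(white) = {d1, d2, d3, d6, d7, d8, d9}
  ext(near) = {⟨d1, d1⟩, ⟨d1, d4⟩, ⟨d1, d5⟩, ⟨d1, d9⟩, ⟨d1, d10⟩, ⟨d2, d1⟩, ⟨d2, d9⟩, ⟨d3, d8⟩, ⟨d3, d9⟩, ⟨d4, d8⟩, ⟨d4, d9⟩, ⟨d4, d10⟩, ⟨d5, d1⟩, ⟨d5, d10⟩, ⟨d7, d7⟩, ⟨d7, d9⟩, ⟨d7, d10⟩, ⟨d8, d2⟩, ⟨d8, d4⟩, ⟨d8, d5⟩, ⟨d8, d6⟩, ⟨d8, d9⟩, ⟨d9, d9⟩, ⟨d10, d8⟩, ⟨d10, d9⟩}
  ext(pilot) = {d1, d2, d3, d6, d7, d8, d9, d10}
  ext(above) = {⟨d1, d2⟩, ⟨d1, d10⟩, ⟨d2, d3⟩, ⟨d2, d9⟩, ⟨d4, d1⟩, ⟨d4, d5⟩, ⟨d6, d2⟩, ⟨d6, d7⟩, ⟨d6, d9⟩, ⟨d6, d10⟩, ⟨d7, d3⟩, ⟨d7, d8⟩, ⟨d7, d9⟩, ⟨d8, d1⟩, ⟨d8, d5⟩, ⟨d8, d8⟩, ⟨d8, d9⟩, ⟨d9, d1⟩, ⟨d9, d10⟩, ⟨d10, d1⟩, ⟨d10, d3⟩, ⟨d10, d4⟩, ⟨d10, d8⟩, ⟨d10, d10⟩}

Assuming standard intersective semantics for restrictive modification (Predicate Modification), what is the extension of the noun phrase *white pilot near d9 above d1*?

⟦near d9⟧ = {x : ⟨x, d9⟩ ∈ ⟦near⟧} = {d1, d2, d3, d4, d7, d8, d9, d10}
⟦above d1⟧ = {x : ⟨x, d1⟩ ∈ ⟦above⟧} = {d4, d8, d9, d10}
⟦pilot⟧ = {d1, d2, d3, d6, d7, d8, d9, d10}
… ∩ ⟦near d9⟧ = {d1, d2, d3, d6, d7, d8, d9, d10} ∩ {d1, d2, d3, d4, d7, d8, d9, d10} = {d1, d2, d3, d7, d8, d9, d10}
… ∩ ⟦above d1⟧ = {d1, d2, d3, d7, d8, d9, d10} ∩ {d4, d8, d9, d10} = {d8, d9, d10}
… ∩ ⟦white⟧ = {d8, d9, d10} ∩ {d1, d2, d3, d6, d7, d8, d9} = {d8, d9}
So ⟦white pilot near d9 above d1⟧ = {d8, d9}.

{d8, d9}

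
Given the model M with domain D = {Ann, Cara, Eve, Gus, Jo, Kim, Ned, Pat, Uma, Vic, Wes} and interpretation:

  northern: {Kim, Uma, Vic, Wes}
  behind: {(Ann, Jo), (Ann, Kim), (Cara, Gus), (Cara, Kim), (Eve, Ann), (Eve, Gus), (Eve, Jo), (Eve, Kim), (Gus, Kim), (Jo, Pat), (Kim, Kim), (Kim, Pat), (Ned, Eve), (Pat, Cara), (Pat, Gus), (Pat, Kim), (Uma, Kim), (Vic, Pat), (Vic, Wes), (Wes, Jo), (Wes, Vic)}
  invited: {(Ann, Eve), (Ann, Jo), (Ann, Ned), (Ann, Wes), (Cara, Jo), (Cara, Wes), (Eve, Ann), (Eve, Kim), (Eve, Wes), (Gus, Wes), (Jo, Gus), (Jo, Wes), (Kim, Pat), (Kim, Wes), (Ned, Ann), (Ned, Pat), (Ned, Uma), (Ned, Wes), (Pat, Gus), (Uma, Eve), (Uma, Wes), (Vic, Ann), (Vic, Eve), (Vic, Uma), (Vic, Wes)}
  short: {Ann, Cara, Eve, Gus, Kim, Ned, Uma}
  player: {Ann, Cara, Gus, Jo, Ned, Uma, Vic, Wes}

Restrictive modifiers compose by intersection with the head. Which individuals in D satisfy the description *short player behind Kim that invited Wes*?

{Ann, Cara, Gus, Uma}

⟦behind Kim⟧ = {x : ⟨x, Kim⟩ ∈ ⟦behind⟧} = {Ann, Cara, Eve, Gus, Kim, Pat, Uma}
⟦that invited Wes⟧ = {x : ⟨x, Wes⟩ ∈ ⟦invited⟧} = {Ann, Cara, Eve, Gus, Jo, Kim, Ned, Uma, Vic}
⟦player⟧ = {Ann, Cara, Gus, Jo, Ned, Uma, Vic, Wes}
… ∩ ⟦behind Kim⟧ = {Ann, Cara, Gus, Jo, Ned, Uma, Vic, Wes} ∩ {Ann, Cara, Eve, Gus, Kim, Pat, Uma} = {Ann, Cara, Gus, Uma}
… ∩ ⟦that invited Wes⟧ = {Ann, Cara, Gus, Uma} ∩ {Ann, Cara, Eve, Gus, Jo, Kim, Ned, Uma, Vic} = {Ann, Cara, Gus, Uma}
… ∩ ⟦short⟧ = {Ann, Cara, Gus, Uma} ∩ {Ann, Cara, Eve, Gus, Kim, Ned, Uma} = {Ann, Cara, Gus, Uma}
So ⟦short player behind Kim that invited Wes⟧ = {Ann, Cara, Gus, Uma}.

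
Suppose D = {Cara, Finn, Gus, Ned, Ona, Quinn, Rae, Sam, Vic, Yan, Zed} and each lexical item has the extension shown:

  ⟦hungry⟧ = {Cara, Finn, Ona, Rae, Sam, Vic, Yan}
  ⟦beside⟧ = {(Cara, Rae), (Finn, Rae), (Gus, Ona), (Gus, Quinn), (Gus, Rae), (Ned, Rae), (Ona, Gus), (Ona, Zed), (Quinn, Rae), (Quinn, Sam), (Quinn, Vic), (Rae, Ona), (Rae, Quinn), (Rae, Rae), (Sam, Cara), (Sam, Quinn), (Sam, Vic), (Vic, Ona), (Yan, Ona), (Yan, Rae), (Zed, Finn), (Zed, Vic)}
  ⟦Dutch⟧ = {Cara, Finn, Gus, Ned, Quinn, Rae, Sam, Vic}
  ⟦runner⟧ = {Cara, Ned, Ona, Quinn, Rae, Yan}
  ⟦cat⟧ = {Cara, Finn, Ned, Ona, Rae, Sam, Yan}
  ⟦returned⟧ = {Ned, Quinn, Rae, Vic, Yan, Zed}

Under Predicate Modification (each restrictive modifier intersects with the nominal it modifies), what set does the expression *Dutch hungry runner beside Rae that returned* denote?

{Rae}

⟦beside Rae⟧ = {x : ⟨x, Rae⟩ ∈ ⟦beside⟧} = {Cara, Finn, Gus, Ned, Quinn, Rae, Yan}
⟦that returned⟧ = ⟦returned⟧ = {Ned, Quinn, Rae, Vic, Yan, Zed}
⟦runner⟧ = {Cara, Ned, Ona, Quinn, Rae, Yan}
… ∩ ⟦beside Rae⟧ = {Cara, Ned, Ona, Quinn, Rae, Yan} ∩ {Cara, Finn, Gus, Ned, Quinn, Rae, Yan} = {Cara, Ned, Quinn, Rae, Yan}
… ∩ ⟦that returned⟧ = {Cara, Ned, Quinn, Rae, Yan} ∩ {Ned, Quinn, Rae, Vic, Yan, Zed} = {Ned, Quinn, Rae, Yan}
… ∩ ⟦Dutch⟧ = {Ned, Quinn, Rae, Yan} ∩ {Cara, Finn, Gus, Ned, Quinn, Rae, Sam, Vic} = {Ned, Quinn, Rae}
… ∩ ⟦hungry⟧ = {Ned, Quinn, Rae} ∩ {Cara, Finn, Ona, Rae, Sam, Vic, Yan} = {Rae}
So ⟦Dutch hungry runner beside Rae that returned⟧ = {Rae}.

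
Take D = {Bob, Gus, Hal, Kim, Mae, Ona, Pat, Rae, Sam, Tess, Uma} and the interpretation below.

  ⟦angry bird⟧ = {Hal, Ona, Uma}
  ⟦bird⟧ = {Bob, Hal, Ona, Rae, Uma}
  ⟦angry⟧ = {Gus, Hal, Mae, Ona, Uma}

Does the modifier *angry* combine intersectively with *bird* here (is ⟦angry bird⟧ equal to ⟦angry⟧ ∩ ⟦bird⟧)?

⟦angry⟧ ∩ ⟦bird⟧ = {Gus, Hal, Mae, Ona, Uma} ∩ {Bob, Hal, Ona, Rae, Uma} = {Hal, Ona, Uma}
Observed ⟦angry bird⟧ = {Hal, Ona, Uma}.
These coincide, so the modifier is intersective here.

yes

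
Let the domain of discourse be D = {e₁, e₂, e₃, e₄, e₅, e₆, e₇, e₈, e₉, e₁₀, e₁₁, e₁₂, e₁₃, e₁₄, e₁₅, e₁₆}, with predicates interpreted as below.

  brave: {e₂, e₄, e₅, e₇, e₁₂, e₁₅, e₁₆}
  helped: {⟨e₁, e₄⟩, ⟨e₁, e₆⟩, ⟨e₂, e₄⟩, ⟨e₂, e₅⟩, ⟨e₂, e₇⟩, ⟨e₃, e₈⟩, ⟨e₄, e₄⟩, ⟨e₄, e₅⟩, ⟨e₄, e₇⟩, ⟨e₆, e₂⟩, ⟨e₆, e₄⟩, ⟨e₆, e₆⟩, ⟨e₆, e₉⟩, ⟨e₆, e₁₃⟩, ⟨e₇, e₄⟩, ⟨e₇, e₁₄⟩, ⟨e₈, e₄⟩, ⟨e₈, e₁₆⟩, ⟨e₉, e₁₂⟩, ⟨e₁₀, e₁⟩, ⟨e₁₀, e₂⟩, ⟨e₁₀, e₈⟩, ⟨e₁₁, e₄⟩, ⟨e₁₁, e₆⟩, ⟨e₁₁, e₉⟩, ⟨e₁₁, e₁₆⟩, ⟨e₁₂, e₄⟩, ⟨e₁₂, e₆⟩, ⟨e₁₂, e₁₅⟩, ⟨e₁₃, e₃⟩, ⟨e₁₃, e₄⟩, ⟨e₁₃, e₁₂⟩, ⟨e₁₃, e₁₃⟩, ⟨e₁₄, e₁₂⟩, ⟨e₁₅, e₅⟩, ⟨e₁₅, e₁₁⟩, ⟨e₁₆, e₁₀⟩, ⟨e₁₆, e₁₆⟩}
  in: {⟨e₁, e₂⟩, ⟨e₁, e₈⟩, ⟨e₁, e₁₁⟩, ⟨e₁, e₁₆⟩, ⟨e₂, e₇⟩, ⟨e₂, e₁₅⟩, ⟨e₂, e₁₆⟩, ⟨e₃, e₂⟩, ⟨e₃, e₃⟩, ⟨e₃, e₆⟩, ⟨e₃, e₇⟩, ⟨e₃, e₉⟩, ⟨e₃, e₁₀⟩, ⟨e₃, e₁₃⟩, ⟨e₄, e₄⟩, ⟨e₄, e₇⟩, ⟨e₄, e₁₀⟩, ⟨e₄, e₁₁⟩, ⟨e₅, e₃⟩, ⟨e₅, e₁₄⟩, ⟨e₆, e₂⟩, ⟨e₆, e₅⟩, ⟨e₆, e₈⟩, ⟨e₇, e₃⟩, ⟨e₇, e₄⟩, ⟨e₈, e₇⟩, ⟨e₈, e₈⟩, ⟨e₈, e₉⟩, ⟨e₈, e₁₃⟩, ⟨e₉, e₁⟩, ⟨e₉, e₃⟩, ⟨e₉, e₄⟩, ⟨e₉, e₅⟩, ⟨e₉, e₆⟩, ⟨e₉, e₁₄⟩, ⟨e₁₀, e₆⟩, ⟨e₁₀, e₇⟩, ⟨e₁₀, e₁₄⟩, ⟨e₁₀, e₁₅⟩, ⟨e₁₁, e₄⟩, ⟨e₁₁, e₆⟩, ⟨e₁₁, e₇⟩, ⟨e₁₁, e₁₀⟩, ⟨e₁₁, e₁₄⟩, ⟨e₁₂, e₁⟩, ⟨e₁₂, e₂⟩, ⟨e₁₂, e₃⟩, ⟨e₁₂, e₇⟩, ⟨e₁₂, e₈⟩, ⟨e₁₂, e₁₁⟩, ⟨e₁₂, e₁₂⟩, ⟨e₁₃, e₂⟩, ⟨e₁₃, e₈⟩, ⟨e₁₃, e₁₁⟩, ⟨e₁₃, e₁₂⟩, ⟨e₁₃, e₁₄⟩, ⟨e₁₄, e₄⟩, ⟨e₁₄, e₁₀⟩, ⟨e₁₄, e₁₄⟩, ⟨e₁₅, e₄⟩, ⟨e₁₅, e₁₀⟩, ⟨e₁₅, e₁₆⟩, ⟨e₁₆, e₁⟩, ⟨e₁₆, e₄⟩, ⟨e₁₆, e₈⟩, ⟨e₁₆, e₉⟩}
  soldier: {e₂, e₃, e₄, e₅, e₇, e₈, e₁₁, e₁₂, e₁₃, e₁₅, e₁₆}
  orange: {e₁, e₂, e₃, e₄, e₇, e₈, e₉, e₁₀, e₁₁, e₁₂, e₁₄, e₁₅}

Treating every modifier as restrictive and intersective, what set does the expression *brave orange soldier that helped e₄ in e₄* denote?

{e₄, e₇}

⟦that helped e₄⟧ = {x : ⟨x, e₄⟩ ∈ ⟦helped⟧} = {e₁, e₂, e₄, e₆, e₇, e₈, e₁₁, e₁₂, e₁₃}
⟦in e₄⟧ = {x : ⟨x, e₄⟩ ∈ ⟦in⟧} = {e₄, e₇, e₉, e₁₁, e₁₄, e₁₅, e₁₆}
⟦soldier⟧ = {e₂, e₃, e₄, e₅, e₇, e₈, e₁₁, e₁₂, e₁₃, e₁₅, e₁₆}
… ∩ ⟦that helped e₄⟧ = {e₂, e₃, e₄, e₅, e₇, e₈, e₁₁, e₁₂, e₁₃, e₁₅, e₁₆} ∩ {e₁, e₂, e₄, e₆, e₇, e₈, e₁₁, e₁₂, e₁₃} = {e₂, e₄, e₇, e₈, e₁₁, e₁₂, e₁₃}
… ∩ ⟦in e₄⟧ = {e₂, e₄, e₇, e₈, e₁₁, e₁₂, e₁₃} ∩ {e₄, e₇, e₉, e₁₁, e₁₄, e₁₅, e₁₆} = {e₄, e₇, e₁₁}
… ∩ ⟦brave⟧ = {e₄, e₇, e₁₁} ∩ {e₂, e₄, e₅, e₇, e₁₂, e₁₅, e₁₆} = {e₄, e₇}
… ∩ ⟦orange⟧ = {e₄, e₇} ∩ {e₁, e₂, e₃, e₄, e₇, e₈, e₉, e₁₀, e₁₁, e₁₂, e₁₄, e₁₅} = {e₄, e₇}
So ⟦brave orange soldier that helped e₄ in e₄⟧ = {e₄, e₇}.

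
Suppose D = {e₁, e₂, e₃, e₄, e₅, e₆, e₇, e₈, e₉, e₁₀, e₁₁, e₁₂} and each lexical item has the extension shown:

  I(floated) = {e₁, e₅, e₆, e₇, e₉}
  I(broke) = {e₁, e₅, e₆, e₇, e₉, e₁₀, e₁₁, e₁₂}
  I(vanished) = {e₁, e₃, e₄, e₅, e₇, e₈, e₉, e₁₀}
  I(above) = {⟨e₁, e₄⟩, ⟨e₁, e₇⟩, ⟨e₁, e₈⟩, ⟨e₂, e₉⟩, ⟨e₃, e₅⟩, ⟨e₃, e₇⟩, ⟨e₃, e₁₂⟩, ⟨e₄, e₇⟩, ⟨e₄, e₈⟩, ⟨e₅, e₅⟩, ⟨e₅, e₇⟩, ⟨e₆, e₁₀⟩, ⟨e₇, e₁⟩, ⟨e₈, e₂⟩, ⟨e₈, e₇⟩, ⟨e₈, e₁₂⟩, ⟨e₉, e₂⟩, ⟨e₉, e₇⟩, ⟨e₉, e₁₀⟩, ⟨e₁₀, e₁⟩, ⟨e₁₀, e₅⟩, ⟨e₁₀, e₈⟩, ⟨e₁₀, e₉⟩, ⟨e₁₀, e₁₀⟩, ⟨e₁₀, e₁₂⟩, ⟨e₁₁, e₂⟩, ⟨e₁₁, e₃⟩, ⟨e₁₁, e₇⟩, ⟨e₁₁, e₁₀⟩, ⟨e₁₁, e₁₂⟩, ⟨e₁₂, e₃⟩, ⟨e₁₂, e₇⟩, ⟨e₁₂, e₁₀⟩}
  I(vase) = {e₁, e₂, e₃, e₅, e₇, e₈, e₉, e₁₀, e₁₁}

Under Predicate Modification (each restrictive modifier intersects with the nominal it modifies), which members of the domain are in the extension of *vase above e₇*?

{e₁, e₃, e₅, e₈, e₉, e₁₁}

⟦above e₇⟧ = {x : ⟨x, e₇⟩ ∈ ⟦above⟧} = {e₁, e₃, e₄, e₅, e₈, e₉, e₁₁, e₁₂}
⟦vase⟧ = {e₁, e₂, e₃, e₅, e₇, e₈, e₉, e₁₀, e₁₁}
… ∩ ⟦above e₇⟧ = {e₁, e₂, e₃, e₅, e₇, e₈, e₉, e₁₀, e₁₁} ∩ {e₁, e₃, e₄, e₅, e₈, e₉, e₁₁, e₁₂} = {e₁, e₃, e₅, e₈, e₉, e₁₁}
So ⟦vase above e₇⟧ = {e₁, e₃, e₅, e₈, e₉, e₁₁}.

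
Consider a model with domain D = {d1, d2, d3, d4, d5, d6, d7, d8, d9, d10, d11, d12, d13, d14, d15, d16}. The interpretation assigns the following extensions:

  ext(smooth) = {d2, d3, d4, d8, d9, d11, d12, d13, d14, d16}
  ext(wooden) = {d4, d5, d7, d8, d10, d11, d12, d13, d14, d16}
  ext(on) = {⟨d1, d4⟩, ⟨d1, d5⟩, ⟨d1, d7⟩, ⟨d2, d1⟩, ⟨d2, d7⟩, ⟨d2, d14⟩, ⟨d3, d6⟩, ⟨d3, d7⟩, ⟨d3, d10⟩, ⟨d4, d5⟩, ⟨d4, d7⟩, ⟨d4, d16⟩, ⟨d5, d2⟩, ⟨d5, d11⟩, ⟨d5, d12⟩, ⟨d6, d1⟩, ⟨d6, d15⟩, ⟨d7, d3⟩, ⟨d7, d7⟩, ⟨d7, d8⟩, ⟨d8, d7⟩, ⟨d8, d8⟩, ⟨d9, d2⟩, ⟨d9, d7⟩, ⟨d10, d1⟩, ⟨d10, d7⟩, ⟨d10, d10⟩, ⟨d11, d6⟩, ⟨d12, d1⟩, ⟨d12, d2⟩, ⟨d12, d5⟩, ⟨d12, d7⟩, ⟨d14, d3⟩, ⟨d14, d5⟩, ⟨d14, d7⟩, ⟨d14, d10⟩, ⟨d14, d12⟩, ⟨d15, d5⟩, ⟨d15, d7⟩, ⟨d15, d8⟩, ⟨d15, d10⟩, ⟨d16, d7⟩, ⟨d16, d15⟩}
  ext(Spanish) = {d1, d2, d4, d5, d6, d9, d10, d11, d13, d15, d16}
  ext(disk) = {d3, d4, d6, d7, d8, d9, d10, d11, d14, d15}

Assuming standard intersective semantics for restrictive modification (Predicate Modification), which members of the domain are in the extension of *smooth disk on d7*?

⟦on d7⟧ = {x : ⟨x, d7⟩ ∈ ⟦on⟧} = {d1, d2, d3, d4, d7, d8, d9, d10, d12, d14, d15, d16}
⟦disk⟧ = {d3, d4, d6, d7, d8, d9, d10, d11, d14, d15}
… ∩ ⟦on d7⟧ = {d3, d4, d6, d7, d8, d9, d10, d11, d14, d15} ∩ {d1, d2, d3, d4, d7, d8, d9, d10, d12, d14, d15, d16} = {d3, d4, d7, d8, d9, d10, d14, d15}
… ∩ ⟦smooth⟧ = {d3, d4, d7, d8, d9, d10, d14, d15} ∩ {d2, d3, d4, d8, d9, d11, d12, d13, d14, d16} = {d3, d4, d8, d9, d14}
So ⟦smooth disk on d7⟧ = {d3, d4, d8, d9, d14}.

{d3, d4, d8, d9, d14}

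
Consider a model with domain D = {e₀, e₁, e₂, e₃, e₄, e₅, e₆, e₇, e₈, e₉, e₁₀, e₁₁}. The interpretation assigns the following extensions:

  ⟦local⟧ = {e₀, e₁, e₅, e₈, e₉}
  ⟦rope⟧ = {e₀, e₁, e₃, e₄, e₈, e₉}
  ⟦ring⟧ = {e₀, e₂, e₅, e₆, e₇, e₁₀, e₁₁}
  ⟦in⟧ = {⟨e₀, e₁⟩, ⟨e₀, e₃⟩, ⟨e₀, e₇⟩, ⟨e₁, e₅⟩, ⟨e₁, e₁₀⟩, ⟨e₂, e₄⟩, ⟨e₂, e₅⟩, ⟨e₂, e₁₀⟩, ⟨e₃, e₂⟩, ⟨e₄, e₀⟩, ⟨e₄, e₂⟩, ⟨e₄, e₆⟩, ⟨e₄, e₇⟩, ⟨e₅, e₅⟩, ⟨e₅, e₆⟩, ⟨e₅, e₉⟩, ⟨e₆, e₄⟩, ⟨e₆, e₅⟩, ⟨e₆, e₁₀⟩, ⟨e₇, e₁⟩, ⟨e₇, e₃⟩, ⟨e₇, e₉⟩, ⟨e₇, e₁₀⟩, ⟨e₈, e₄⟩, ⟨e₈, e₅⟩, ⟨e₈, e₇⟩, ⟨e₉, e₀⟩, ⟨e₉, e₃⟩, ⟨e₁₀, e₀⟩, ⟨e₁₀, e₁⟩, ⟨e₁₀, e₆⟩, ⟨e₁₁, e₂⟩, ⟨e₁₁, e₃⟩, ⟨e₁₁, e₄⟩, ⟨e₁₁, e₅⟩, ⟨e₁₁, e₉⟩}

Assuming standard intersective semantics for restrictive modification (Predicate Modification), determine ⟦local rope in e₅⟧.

⟦in e₅⟧ = {x : ⟨x, e₅⟩ ∈ ⟦in⟧} = {e₁, e₂, e₅, e₆, e₈, e₁₁}
⟦rope⟧ = {e₀, e₁, e₃, e₄, e₈, e₉}
… ∩ ⟦in e₅⟧ = {e₀, e₁, e₃, e₄, e₈, e₉} ∩ {e₁, e₂, e₅, e₆, e₈, e₁₁} = {e₁, e₈}
… ∩ ⟦local⟧ = {e₁, e₈} ∩ {e₀, e₁, e₅, e₈, e₉} = {e₁, e₈}
So ⟦local rope in e₅⟧ = {e₁, e₈}.

{e₁, e₈}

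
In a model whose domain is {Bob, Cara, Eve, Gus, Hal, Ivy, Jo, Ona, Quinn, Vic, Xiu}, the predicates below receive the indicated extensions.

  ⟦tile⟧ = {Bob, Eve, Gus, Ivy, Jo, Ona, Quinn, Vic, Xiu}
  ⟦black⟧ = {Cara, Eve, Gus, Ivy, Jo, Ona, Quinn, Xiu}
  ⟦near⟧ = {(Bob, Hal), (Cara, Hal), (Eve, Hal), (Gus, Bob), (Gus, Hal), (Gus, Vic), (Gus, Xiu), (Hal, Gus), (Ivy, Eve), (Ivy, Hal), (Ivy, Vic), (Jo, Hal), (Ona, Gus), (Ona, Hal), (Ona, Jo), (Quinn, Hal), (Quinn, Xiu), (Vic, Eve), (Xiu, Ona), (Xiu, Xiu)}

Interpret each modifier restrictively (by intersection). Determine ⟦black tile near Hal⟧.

⟦near Hal⟧ = {x : ⟨x, Hal⟩ ∈ ⟦near⟧} = {Bob, Cara, Eve, Gus, Ivy, Jo, Ona, Quinn}
⟦tile⟧ = {Bob, Eve, Gus, Ivy, Jo, Ona, Quinn, Vic, Xiu}
… ∩ ⟦near Hal⟧ = {Bob, Eve, Gus, Ivy, Jo, Ona, Quinn, Vic, Xiu} ∩ {Bob, Cara, Eve, Gus, Ivy, Jo, Ona, Quinn} = {Bob, Eve, Gus, Ivy, Jo, Ona, Quinn}
… ∩ ⟦black⟧ = {Bob, Eve, Gus, Ivy, Jo, Ona, Quinn} ∩ {Cara, Eve, Gus, Ivy, Jo, Ona, Quinn, Xiu} = {Eve, Gus, Ivy, Jo, Ona, Quinn}
So ⟦black tile near Hal⟧ = {Eve, Gus, Ivy, Jo, Ona, Quinn}.

{Eve, Gus, Ivy, Jo, Ona, Quinn}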